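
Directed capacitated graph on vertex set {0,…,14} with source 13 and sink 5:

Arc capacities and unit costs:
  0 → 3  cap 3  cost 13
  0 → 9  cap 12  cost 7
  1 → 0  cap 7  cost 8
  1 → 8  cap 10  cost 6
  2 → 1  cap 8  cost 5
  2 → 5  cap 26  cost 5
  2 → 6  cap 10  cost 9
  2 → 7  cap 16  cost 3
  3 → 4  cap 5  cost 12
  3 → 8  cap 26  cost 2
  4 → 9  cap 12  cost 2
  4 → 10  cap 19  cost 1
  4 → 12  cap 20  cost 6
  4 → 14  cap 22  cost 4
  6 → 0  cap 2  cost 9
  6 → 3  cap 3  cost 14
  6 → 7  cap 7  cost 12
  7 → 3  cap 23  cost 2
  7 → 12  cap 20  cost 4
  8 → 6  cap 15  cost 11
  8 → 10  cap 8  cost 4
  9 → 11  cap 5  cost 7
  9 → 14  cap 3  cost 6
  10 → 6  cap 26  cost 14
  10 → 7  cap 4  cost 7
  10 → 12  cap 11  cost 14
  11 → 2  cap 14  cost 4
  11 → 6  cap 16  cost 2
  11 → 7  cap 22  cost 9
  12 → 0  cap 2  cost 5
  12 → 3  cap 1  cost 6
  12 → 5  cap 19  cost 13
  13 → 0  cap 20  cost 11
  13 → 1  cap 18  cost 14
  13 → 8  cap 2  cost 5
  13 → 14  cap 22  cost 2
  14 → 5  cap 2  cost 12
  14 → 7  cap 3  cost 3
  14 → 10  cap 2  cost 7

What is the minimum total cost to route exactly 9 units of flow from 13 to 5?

shortest-cost path #1: 13→14→5 push 2 @ unit cost 14 (adds 28)
shortest-cost path #2: 13→14→7→12→5 push 3 @ unit cost 22 (adds 66)
shortest-cost path #3: 13→14→10→7→12→5 push 2 @ unit cost 33 (adds 66)
shortest-cost path #4: 13→8→10→7→12→5 push 2 @ unit cost 33 (adds 66)
total cost = 226

Minimum cost for 9 units: 226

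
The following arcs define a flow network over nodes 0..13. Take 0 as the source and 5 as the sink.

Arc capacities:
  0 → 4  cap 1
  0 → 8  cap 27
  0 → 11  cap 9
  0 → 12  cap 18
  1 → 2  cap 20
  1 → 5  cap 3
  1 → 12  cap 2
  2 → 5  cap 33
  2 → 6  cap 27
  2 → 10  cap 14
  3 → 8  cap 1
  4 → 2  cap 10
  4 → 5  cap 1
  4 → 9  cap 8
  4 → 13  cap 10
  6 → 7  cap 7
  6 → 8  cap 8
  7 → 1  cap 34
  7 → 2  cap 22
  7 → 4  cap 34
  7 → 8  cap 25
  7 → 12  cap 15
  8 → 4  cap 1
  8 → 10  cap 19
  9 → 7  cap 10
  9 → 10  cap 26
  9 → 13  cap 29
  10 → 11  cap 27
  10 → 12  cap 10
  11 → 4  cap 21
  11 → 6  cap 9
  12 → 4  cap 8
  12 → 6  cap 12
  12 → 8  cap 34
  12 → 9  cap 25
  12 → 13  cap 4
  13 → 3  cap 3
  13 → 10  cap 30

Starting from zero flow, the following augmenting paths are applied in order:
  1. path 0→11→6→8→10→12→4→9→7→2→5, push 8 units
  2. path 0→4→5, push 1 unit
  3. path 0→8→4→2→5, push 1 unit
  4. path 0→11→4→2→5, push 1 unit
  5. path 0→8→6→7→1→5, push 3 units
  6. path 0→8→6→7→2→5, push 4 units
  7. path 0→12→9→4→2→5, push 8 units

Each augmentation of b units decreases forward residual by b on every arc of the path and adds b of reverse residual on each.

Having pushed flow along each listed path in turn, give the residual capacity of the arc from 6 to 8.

Residual capacity of (6,8): 7

after path 1 (0→11→6→8→10→12→4→9→7→2→5, push 8): res(6,8)=0
after path 2 (0→4→5, push 1): res(6,8)=0
after path 3 (0→8→4→2→5, push 1): res(6,8)=0
after path 4 (0→11→4→2→5, push 1): res(6,8)=0
after path 5 (0→8→6→7→1→5, push 3): res(6,8)=3
after path 6 (0→8→6→7→2→5, push 4): res(6,8)=7
after path 7 (0→12→9→4→2→5, push 8): res(6,8)=7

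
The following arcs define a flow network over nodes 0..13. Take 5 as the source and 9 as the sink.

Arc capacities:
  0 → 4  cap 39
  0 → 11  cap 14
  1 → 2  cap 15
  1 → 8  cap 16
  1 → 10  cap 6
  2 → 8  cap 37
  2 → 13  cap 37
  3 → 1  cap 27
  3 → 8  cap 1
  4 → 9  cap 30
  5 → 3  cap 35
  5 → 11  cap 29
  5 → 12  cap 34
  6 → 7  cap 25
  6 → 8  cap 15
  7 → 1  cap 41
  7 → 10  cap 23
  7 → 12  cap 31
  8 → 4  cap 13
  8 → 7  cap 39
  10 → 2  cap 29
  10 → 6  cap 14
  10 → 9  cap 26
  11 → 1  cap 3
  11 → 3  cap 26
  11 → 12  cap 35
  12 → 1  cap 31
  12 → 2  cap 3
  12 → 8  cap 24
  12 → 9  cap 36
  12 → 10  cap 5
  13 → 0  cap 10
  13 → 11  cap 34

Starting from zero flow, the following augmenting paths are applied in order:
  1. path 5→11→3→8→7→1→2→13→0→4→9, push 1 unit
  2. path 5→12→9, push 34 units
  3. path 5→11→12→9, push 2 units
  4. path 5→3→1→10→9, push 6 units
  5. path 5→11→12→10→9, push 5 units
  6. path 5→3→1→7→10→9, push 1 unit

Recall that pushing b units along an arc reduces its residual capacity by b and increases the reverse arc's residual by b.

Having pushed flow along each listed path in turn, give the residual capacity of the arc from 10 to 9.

Residual capacity of (10,9): 14

after path 1 (5→11→3→8→7→1→2→13→0→4→9, push 1): res(10,9)=26
after path 2 (5→12→9, push 34): res(10,9)=26
after path 3 (5→11→12→9, push 2): res(10,9)=26
after path 4 (5→3→1→10→9, push 6): res(10,9)=20
after path 5 (5→11→12→10→9, push 5): res(10,9)=15
after path 6 (5→3→1→7→10→9, push 1): res(10,9)=14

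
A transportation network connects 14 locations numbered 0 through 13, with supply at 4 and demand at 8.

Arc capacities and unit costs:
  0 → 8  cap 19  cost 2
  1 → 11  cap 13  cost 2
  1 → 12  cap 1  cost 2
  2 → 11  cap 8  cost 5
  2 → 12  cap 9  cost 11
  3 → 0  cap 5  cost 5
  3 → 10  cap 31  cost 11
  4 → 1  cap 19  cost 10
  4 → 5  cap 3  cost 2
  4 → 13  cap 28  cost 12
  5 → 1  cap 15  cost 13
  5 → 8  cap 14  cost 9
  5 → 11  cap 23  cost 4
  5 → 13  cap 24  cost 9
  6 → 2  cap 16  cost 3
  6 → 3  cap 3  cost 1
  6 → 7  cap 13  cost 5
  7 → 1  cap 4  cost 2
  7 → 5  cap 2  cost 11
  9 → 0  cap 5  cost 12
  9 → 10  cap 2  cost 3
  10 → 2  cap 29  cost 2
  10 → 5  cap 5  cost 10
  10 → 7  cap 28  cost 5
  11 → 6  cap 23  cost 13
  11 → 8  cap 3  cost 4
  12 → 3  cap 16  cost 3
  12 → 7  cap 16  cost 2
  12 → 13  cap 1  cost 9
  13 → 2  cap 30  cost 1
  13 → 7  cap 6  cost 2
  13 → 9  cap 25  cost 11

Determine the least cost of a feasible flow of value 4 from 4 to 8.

shortest-cost path #1: 4→5→11→8 push 3 @ unit cost 10 (adds 30)
shortest-cost path #2: 4→1→11→5→8 push 1 @ unit cost 17 (adds 17)
total cost = 47

Minimum cost for 4 units: 47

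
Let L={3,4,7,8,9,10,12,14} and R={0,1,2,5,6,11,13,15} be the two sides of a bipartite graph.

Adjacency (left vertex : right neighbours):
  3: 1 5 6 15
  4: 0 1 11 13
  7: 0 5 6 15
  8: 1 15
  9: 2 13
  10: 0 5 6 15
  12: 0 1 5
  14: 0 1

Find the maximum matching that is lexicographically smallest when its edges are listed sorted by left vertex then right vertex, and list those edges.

Lex-smallest maximum matching: {(3,1), (4,11), (7,0), (8,15), (9,2), (10,6), (12,5)}

|M| = 7 (so the lex-smallest maximum matching has 7 edges)
process left vertices in ascending order; for each, take the smallest-labelled available neighbour that still permits 7 edges overall, or leave it unmatched if none does
lex-smallest matching: {3-1, 4-11, 7-0, 8-15, 9-2, 10-6, 12-5}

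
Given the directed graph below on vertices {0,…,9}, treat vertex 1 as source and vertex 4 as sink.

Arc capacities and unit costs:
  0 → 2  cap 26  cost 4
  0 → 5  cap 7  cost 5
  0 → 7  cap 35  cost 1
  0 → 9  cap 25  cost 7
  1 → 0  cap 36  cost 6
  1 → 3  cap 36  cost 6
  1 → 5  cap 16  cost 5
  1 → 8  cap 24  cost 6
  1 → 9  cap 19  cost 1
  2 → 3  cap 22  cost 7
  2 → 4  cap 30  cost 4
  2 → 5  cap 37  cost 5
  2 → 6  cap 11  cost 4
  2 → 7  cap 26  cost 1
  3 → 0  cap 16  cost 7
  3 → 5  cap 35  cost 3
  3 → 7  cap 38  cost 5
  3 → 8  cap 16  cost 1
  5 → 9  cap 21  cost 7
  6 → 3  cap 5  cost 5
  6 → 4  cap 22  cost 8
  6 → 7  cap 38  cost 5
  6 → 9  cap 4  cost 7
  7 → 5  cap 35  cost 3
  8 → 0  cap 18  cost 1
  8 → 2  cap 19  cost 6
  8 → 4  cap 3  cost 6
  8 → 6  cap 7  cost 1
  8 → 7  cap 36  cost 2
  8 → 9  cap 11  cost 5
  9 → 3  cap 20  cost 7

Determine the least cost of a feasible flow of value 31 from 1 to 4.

shortest-cost path #1: 1→8→4 push 3 @ unit cost 12 (adds 36)
shortest-cost path #2: 1→0→2→4 push 26 @ unit cost 14 (adds 364)
shortest-cost path #3: 1→8→6→4 push 2 @ unit cost 15 (adds 30)
total cost = 430

Minimum cost for 31 units: 430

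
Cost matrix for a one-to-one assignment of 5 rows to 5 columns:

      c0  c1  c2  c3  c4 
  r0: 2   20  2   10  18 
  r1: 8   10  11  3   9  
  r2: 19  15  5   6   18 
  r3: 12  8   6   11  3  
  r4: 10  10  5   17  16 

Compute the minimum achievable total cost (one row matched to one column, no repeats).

optimal assignment: row0→col0 (cost 2), row1→col3 (cost 3), row2→col2 (cost 5), row3→col4 (cost 3), row4→col1 (cost 10)
total = 2 + 3 + 5 + 3 + 10 = 23

Minimum assignment cost: 23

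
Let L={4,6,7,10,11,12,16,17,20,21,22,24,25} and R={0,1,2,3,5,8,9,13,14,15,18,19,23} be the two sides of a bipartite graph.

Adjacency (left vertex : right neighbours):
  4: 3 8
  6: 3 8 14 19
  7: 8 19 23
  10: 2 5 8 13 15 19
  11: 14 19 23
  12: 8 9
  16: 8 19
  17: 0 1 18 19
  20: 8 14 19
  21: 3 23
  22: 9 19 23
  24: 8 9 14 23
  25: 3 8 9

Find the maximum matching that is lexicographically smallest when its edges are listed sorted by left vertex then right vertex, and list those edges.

|M| = 8 (so the lex-smallest maximum matching has 8 edges)
process left vertices in ascending order; for each, take the smallest-labelled available neighbour that still permits 8 edges overall, or leave it unmatched if none does
lex-smallest matching: {4-3, 6-8, 7-19, 10-2, 11-14, 12-9, 17-0, 21-23}

Lex-smallest maximum matching: {(4,3), (6,8), (7,19), (10,2), (11,14), (12,9), (17,0), (21,23)}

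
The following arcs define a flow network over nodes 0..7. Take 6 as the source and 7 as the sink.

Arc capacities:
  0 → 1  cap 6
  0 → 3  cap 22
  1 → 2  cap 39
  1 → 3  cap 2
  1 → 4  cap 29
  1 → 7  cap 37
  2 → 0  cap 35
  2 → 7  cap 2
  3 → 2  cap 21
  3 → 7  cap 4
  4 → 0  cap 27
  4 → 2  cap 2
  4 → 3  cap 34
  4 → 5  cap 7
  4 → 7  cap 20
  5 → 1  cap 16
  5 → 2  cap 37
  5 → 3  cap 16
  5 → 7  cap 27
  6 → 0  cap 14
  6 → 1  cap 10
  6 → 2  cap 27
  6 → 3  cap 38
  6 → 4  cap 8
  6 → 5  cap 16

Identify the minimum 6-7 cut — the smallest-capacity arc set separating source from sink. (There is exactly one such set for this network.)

Min-cut arcs: {(0,1), (2,7), (3,7), (6,1), (6,4), (6,5)} (total capacity 46)

augment #1: 6→1→7 push 10
augment #2: 6→2→7 push 2
augment #3: 6→3→7 push 4
augment #4: 6→4→7 push 8
augment #5: 6→5→7 push 16
augment #6: 6→0→1→7 push 6
max flow = 46; residual-reachable set from 6 gives S-side
cut edges (S→T): {(0,1), (2,7), (3,7), (6,1), (6,4), (6,5)} total cap 46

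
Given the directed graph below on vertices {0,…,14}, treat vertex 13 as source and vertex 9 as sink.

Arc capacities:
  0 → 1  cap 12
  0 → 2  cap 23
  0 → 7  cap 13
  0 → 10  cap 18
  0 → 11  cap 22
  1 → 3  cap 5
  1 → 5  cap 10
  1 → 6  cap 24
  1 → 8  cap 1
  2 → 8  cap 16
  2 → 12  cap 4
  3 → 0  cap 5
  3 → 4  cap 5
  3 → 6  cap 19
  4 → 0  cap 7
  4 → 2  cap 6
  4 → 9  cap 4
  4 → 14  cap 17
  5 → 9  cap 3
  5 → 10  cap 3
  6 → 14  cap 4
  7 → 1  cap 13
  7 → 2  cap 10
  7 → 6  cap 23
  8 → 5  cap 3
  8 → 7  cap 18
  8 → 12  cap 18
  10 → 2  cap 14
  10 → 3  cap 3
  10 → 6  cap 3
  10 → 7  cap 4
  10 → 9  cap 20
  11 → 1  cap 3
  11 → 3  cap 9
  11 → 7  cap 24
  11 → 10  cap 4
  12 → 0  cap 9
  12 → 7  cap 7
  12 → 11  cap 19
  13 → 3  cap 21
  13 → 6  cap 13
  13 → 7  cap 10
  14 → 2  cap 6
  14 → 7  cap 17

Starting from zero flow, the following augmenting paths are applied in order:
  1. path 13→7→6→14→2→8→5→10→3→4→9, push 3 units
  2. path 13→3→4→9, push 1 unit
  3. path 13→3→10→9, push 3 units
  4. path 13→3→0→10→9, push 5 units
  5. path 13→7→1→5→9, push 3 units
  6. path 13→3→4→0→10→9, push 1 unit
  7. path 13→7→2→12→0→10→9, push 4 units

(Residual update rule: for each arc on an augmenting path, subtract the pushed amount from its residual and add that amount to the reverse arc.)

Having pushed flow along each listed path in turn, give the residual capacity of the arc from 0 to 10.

Residual capacity of (0,10): 8

after path 1 (13→7→6→14→2→8→5→10→3→4→9, push 3): res(0,10)=18
after path 2 (13→3→4→9, push 1): res(0,10)=18
after path 3 (13→3→10→9, push 3): res(0,10)=18
after path 4 (13→3→0→10→9, push 5): res(0,10)=13
after path 5 (13→7→1→5→9, push 3): res(0,10)=13
after path 6 (13→3→4→0→10→9, push 1): res(0,10)=12
after path 7 (13→7→2→12→0→10→9, push 4): res(0,10)=8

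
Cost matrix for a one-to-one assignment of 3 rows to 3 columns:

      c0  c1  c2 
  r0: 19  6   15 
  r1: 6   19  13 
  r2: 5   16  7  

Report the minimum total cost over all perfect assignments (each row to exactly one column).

Minimum assignment cost: 19

optimal assignment: row0→col1 (cost 6), row1→col0 (cost 6), row2→col2 (cost 7)
total = 6 + 6 + 7 = 19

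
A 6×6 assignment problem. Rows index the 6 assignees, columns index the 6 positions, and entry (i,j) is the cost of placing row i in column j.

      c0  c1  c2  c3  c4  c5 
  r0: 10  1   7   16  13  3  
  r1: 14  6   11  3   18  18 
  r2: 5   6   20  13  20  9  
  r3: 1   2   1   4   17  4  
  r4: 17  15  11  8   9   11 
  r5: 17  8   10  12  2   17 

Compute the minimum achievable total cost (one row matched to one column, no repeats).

optimal assignment: row0→col1 (cost 1), row1→col3 (cost 3), row2→col0 (cost 5), row3→col2 (cost 1), row4→col5 (cost 11), row5→col4 (cost 2)
total = 1 + 3 + 5 + 1 + 11 + 2 = 23

Minimum assignment cost: 23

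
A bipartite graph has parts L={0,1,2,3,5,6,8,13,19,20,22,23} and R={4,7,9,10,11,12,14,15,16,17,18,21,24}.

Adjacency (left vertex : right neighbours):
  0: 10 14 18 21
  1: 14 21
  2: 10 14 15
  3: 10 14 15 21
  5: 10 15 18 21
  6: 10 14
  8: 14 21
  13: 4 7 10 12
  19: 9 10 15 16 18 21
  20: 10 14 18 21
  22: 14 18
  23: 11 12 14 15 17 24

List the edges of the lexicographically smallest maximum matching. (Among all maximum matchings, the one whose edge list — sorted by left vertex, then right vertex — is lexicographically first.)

|M| = 8 (so the lex-smallest maximum matching has 8 edges)
process left vertices in ascending order; for each, take the smallest-labelled available neighbour that still permits 8 edges overall, or leave it unmatched if none does
lex-smallest matching: {0-10, 1-14, 2-15, 3-21, 5-18, 13-4, 19-9, 23-11}

Lex-smallest maximum matching: {(0,10), (1,14), (2,15), (3,21), (5,18), (13,4), (19,9), (23,11)}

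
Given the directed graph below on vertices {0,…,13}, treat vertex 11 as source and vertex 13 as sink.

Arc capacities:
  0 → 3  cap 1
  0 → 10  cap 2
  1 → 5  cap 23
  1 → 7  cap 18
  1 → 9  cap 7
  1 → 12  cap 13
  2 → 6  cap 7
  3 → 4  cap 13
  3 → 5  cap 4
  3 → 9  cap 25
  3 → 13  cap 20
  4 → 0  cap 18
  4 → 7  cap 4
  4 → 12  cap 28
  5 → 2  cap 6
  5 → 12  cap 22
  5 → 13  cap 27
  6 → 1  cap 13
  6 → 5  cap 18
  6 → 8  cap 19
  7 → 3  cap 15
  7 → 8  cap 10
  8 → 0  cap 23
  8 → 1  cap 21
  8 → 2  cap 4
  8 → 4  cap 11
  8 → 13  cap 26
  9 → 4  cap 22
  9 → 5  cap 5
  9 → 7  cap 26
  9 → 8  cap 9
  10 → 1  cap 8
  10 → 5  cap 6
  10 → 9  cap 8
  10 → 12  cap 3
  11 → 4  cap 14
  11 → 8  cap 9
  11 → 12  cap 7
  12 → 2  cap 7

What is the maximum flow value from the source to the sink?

augment #1: 11→8→13 bottleneck 9, total now 9
augment #2: 11→4→0→3→13 bottleneck 1, total now 10
augment #3: 11→4→7→3→13 bottleneck 4, total now 14
augment #4: 11→4→0→10→5→13 bottleneck 2, total now 16
augment #5: 11→12→2→6→5→13 bottleneck 7, total now 23

Maximum flow value: 23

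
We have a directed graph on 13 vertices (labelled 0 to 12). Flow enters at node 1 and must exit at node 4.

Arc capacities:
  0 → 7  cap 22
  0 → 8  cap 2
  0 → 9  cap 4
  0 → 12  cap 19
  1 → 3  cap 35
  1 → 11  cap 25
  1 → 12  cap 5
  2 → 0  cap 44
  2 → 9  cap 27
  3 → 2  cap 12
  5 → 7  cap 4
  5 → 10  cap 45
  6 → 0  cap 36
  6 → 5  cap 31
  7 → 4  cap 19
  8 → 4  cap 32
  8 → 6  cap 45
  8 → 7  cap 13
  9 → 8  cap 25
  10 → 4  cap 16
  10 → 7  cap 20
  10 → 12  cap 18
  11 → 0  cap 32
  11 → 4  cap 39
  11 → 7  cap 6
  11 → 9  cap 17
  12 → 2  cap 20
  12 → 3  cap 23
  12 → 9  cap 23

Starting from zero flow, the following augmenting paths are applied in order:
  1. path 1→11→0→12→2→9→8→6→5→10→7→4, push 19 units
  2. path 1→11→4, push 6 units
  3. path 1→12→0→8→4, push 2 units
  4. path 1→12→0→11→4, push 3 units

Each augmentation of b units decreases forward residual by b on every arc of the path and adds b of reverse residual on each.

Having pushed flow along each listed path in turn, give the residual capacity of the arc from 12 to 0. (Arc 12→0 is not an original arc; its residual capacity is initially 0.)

Residual capacity of (12,0): 14

after path 1 (1→11→0→12→2→9→8→6→5→10→7→4, push 19): res(12,0)=19
after path 2 (1→11→4, push 6): res(12,0)=19
after path 3 (1→12→0→8→4, push 2): res(12,0)=17
after path 4 (1→12→0→11→4, push 3): res(12,0)=14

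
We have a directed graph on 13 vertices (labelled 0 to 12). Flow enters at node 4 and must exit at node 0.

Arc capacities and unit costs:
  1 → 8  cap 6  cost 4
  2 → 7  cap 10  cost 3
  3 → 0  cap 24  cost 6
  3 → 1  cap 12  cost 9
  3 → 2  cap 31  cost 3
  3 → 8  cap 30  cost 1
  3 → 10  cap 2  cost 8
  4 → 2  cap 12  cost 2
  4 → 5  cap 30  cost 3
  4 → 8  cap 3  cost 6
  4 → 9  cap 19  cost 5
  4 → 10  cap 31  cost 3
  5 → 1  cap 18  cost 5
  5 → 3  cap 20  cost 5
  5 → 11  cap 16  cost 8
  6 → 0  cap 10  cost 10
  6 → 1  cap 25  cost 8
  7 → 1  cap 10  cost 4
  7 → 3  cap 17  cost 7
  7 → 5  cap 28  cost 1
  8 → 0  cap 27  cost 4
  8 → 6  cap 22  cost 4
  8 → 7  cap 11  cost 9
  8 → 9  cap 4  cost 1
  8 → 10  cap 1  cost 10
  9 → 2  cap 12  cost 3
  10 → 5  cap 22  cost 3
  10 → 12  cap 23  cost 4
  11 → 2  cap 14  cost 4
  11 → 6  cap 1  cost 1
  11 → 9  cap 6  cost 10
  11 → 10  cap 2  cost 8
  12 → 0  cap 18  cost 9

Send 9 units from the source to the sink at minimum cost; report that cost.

shortest-cost path #1: 4→8→0 push 3 @ unit cost 10 (adds 30)
shortest-cost path #2: 4→5→3→8→0 push 6 @ unit cost 13 (adds 78)
total cost = 108

Minimum cost for 9 units: 108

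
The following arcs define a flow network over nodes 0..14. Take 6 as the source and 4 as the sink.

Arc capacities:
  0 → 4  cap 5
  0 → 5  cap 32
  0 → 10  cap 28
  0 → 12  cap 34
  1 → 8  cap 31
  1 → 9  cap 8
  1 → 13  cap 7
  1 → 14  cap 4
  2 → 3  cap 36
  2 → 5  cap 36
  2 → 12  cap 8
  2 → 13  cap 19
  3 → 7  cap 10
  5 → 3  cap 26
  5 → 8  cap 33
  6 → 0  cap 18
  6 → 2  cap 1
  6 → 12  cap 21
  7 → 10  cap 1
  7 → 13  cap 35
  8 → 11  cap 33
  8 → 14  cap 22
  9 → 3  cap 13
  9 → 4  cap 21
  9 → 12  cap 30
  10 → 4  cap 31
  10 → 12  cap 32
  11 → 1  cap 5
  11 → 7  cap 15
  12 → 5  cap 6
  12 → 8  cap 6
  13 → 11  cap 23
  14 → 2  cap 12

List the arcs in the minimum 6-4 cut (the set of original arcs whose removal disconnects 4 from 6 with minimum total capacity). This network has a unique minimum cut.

Min-cut arcs: {(6,0), (7,10), (11,1)} (total capacity 24)

augment #1: 6→0→4 push 5
augment #2: 6→0→10→4 push 13
augment #3: 6→2→3→7→10→4 push 1
augment #4: 6→12→8→11→1→9→4 push 5
max flow = 24; residual-reachable set from 6 gives S-side
cut edges (S→T): {(6,0), (7,10), (11,1)} total cap 24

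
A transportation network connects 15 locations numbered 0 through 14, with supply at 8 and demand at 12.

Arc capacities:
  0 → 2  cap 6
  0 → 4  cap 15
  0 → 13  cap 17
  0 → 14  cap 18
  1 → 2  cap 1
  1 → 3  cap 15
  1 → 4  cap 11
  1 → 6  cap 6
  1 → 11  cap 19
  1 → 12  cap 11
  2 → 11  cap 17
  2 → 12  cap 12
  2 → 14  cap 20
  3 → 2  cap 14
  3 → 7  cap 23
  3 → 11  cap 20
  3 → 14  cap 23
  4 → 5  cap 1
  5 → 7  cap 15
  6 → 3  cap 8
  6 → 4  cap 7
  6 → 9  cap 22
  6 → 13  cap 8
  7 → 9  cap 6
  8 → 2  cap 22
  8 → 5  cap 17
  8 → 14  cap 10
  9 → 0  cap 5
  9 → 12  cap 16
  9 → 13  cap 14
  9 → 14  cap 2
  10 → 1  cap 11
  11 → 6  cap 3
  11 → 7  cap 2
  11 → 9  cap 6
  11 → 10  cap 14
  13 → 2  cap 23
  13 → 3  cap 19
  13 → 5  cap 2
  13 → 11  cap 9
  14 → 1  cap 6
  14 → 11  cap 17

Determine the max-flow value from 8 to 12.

Maximum flow value: 38

augment #1: 8→2→12 bottleneck 12, total now 12
augment #2: 8→14→1→12 bottleneck 6, total now 18
augment #3: 8→2→11→9→12 bottleneck 6, total now 24
augment #4: 8→5→7→9→12 bottleneck 6, total now 30
augment #5: 8→2→11→6→9→12 bottleneck 3, total now 33
augment #6: 8→2→11→10→1→12 bottleneck 1, total now 34
augment #7: 8→14→11→10→1→12 bottleneck 4, total now 38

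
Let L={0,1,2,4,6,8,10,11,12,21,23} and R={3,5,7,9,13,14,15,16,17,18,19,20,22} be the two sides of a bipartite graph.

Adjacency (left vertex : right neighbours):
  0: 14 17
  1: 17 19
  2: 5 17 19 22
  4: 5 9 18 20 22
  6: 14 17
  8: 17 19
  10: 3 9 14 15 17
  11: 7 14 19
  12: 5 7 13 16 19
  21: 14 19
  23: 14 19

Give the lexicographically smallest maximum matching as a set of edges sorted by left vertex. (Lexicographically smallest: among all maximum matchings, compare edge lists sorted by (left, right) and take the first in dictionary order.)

Lex-smallest maximum matching: {(0,14), (1,17), (2,5), (4,9), (8,19), (10,3), (11,7), (12,13)}

|M| = 8 (so the lex-smallest maximum matching has 8 edges)
process left vertices in ascending order; for each, take the smallest-labelled available neighbour that still permits 8 edges overall, or leave it unmatched if none does
lex-smallest matching: {0-14, 1-17, 2-5, 4-9, 8-19, 10-3, 11-7, 12-13}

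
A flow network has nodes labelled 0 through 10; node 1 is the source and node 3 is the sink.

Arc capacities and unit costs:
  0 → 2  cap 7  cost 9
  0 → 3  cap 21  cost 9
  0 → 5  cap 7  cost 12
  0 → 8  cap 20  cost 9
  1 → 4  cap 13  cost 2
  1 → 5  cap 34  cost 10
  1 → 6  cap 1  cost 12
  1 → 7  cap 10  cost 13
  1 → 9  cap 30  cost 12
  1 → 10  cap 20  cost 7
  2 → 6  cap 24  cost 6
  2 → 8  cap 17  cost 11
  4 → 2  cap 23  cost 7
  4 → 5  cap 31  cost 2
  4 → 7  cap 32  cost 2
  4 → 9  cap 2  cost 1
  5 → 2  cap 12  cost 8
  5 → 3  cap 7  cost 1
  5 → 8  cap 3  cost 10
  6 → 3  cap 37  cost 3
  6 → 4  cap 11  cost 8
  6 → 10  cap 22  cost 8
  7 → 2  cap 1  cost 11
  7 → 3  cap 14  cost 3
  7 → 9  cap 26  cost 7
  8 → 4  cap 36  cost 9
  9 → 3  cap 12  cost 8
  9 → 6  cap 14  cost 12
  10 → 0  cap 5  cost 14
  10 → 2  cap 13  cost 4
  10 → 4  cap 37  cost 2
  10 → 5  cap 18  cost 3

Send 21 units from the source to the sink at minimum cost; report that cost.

shortest-cost path #1: 1→4→5→3 push 7 @ unit cost 5 (adds 35)
shortest-cost path #2: 1→4→7→3 push 6 @ unit cost 7 (adds 42)
shortest-cost path #3: 1→5→4→7→3 push 7 @ unit cost 13 (adds 91)
shortest-cost path #4: 1→10→4→7→3 push 1 @ unit cost 14 (adds 14)
total cost = 182

Minimum cost for 21 units: 182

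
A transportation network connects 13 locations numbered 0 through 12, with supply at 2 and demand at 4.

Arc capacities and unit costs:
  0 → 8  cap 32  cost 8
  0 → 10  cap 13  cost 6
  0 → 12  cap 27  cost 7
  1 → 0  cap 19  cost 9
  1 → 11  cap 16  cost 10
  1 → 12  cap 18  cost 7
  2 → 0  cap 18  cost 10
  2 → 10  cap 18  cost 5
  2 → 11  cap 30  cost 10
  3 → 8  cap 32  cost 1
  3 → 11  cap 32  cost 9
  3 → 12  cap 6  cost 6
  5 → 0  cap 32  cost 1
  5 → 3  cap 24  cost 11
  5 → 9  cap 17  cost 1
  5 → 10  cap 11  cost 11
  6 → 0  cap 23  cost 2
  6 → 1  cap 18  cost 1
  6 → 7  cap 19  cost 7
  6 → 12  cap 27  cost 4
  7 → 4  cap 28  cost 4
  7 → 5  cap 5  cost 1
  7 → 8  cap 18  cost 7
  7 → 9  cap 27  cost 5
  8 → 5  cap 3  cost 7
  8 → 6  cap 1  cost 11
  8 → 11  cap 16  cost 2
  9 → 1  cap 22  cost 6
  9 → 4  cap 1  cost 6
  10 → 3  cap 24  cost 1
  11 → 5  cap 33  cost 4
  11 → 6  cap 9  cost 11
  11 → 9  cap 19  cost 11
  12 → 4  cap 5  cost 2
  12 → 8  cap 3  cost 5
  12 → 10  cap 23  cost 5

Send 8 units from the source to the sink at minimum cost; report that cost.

Minimum cost for 8 units: 150

shortest-cost path #1: 2→10→3→12→4 push 5 @ unit cost 14 (adds 70)
shortest-cost path #2: 2→10→3→8→11→5→9→4 push 1 @ unit cost 20 (adds 20)
shortest-cost path #3: 2→10→3→8→6→7→4 push 1 @ unit cost 29 (adds 29)
shortest-cost path #4: 2→10→3→8→11→6→7→4 push 1 @ unit cost 31 (adds 31)
total cost = 150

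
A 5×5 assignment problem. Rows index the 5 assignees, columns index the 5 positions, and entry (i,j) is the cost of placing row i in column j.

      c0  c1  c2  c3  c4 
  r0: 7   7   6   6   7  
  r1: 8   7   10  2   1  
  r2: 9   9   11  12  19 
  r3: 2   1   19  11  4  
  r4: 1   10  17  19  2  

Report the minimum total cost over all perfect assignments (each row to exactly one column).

Minimum assignment cost: 20

one of 2 optimal assignments: row0→col2 (cost 6), row1→col3 (cost 2), row2→col0 (cost 9), row3→col1 (cost 1), row4→col4 (cost 2)
total = 6 + 2 + 9 + 1 + 2 = 20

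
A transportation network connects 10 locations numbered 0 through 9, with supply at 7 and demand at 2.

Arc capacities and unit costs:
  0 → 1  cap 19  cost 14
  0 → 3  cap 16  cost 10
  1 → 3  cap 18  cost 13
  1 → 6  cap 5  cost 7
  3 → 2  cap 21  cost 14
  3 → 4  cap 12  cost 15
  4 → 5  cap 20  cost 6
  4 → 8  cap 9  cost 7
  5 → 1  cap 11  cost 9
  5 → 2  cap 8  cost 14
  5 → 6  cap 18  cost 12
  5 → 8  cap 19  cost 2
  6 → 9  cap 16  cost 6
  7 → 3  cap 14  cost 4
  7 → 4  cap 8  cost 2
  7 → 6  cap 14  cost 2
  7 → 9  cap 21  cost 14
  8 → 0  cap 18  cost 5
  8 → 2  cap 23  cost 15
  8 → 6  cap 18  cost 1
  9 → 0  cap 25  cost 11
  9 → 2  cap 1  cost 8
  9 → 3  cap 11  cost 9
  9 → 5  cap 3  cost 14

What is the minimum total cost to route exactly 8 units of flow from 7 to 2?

shortest-cost path #1: 7→6→9→2 push 1 @ unit cost 16 (adds 16)
shortest-cost path #2: 7→3→2 push 7 @ unit cost 18 (adds 126)
total cost = 142

Minimum cost for 8 units: 142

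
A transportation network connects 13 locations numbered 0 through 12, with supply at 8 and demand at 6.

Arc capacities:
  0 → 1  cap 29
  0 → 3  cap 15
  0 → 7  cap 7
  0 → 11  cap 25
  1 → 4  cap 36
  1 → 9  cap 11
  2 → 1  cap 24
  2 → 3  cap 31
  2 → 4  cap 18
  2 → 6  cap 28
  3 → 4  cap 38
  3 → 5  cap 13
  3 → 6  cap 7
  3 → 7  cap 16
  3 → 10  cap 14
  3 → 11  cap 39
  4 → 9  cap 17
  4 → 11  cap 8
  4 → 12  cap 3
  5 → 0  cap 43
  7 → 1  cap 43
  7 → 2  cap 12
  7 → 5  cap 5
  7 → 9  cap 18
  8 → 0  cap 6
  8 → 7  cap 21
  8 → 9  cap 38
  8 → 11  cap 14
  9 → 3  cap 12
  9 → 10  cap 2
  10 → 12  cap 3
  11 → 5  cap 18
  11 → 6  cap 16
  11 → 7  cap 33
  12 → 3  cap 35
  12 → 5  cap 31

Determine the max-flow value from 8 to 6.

augment #1: 8→11→6 bottleneck 14, total now 14
augment #2: 8→0→3→6 bottleneck 6, total now 20
augment #3: 8→7→2→6 bottleneck 12, total now 32
augment #4: 8→9→3→6 bottleneck 1, total now 33
augment #5: 8→9→3→11→6 bottleneck 2, total now 35

Maximum flow value: 35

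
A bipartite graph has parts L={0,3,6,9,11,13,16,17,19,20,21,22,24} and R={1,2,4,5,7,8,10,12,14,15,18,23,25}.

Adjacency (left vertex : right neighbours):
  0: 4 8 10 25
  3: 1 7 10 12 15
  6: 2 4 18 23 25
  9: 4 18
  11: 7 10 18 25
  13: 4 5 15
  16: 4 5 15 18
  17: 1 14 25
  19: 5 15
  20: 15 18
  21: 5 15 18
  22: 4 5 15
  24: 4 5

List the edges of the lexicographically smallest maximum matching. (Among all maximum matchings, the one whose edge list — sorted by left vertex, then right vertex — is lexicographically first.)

|M| = 9 (so the lex-smallest maximum matching has 9 edges)
process left vertices in ascending order; for each, take the smallest-labelled available neighbour that still permits 9 edges overall, or leave it unmatched if none does
lex-smallest matching: {0-8, 3-1, 6-2, 9-4, 11-7, 13-5, 16-15, 17-14, 20-18}

Lex-smallest maximum matching: {(0,8), (3,1), (6,2), (9,4), (11,7), (13,5), (16,15), (17,14), (20,18)}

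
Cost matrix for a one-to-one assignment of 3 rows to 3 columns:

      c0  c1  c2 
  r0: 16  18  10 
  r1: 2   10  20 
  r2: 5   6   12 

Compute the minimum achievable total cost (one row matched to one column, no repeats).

Minimum assignment cost: 18

optimal assignment: row0→col2 (cost 10), row1→col0 (cost 2), row2→col1 (cost 6)
total = 10 + 2 + 6 = 18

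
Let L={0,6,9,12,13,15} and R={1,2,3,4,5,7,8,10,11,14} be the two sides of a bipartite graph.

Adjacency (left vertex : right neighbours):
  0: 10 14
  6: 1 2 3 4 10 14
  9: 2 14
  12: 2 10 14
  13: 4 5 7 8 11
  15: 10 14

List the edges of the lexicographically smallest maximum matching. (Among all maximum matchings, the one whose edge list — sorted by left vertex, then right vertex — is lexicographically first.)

Lex-smallest maximum matching: {(0,10), (6,1), (9,2), (12,14), (13,4)}

|M| = 5 (so the lex-smallest maximum matching has 5 edges)
process left vertices in ascending order; for each, take the smallest-labelled available neighbour that still permits 5 edges overall, or leave it unmatched if none does
lex-smallest matching: {0-10, 6-1, 9-2, 12-14, 13-4}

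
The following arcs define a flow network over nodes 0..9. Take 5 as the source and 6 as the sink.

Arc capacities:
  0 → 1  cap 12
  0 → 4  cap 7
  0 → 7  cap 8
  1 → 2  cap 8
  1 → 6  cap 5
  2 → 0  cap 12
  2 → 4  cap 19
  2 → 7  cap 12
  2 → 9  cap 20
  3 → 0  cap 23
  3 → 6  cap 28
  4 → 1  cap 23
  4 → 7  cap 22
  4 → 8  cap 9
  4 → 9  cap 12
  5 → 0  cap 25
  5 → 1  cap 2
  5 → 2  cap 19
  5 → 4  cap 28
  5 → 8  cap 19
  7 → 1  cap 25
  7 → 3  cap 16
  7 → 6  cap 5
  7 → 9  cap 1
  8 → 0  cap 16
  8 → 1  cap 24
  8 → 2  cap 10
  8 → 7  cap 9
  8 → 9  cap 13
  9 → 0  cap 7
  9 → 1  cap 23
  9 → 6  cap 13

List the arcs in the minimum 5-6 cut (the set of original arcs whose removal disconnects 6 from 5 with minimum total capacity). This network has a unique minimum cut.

augment #1: 5→1→6 push 2
augment #2: 5→0→1→6 push 3
augment #3: 5→0→7→6 push 5
augment #4: 5→2→9→6 push 13
augment #5: 5→0→7→3→6 push 3
augment #6: 5→2→7→3→6 push 6
augment #7: 5→4→7→3→6 push 7
max flow = 39; residual-reachable set from 5 gives S-side
cut edges (S→T): {(1,6), (7,3), (7,6), (9,6)} total cap 39

Min-cut arcs: {(1,6), (7,3), (7,6), (9,6)} (total capacity 39)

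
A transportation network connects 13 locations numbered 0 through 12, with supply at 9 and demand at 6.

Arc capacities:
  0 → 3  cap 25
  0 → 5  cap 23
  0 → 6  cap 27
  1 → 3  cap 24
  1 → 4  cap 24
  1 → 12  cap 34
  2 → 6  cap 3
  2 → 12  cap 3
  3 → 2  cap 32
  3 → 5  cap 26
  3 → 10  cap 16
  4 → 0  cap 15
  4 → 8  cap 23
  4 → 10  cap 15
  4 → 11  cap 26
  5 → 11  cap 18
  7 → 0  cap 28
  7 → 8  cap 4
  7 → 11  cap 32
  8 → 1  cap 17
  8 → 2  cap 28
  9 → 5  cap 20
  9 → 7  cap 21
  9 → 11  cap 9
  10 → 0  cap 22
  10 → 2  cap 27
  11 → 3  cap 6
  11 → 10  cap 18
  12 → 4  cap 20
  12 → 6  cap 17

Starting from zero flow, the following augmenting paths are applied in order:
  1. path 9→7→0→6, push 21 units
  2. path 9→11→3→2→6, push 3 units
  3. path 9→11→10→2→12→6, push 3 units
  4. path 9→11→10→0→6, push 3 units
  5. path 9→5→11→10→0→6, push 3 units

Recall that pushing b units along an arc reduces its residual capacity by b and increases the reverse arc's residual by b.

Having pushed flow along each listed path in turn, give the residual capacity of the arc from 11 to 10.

Residual capacity of (11,10): 9

after path 1 (9→7→0→6, push 21): res(11,10)=18
after path 2 (9→11→3→2→6, push 3): res(11,10)=18
after path 3 (9→11→10→2→12→6, push 3): res(11,10)=15
after path 4 (9→11→10→0→6, push 3): res(11,10)=12
after path 5 (9→5→11→10→0→6, push 3): res(11,10)=9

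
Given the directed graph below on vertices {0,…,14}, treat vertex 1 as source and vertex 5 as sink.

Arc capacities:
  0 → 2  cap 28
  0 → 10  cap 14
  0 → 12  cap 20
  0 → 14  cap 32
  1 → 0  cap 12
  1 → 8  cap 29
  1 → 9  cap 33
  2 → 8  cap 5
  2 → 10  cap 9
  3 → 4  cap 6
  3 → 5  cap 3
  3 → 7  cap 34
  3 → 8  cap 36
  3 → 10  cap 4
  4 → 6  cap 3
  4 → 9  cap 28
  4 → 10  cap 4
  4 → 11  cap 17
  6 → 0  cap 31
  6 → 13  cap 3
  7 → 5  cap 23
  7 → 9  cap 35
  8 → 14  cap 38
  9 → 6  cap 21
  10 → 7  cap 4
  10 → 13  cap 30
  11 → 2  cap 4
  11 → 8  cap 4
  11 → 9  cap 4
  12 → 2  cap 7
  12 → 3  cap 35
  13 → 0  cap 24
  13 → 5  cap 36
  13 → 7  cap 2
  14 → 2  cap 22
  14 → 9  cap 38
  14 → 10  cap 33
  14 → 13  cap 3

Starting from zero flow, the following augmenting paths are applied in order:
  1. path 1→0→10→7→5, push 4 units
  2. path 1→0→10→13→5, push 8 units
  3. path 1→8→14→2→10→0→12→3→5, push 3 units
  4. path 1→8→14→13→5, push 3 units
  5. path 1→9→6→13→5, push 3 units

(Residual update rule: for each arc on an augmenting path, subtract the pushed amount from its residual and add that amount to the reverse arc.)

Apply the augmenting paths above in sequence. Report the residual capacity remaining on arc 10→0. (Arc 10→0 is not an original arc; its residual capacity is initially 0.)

after path 1 (1→0→10→7→5, push 4): res(10,0)=4
after path 2 (1→0→10→13→5, push 8): res(10,0)=12
after path 3 (1→8→14→2→10→0→12→3→5, push 3): res(10,0)=9
after path 4 (1→8→14→13→5, push 3): res(10,0)=9
after path 5 (1→9→6→13→5, push 3): res(10,0)=9

Residual capacity of (10,0): 9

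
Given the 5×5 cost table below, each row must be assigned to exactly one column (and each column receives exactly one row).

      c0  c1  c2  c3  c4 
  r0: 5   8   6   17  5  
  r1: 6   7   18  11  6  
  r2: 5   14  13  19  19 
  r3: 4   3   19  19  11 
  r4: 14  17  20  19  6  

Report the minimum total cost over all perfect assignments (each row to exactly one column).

optimal assignment: row0→col2 (cost 6), row1→col3 (cost 11), row2→col0 (cost 5), row3→col1 (cost 3), row4→col4 (cost 6)
total = 6 + 11 + 5 + 3 + 6 = 31

Minimum assignment cost: 31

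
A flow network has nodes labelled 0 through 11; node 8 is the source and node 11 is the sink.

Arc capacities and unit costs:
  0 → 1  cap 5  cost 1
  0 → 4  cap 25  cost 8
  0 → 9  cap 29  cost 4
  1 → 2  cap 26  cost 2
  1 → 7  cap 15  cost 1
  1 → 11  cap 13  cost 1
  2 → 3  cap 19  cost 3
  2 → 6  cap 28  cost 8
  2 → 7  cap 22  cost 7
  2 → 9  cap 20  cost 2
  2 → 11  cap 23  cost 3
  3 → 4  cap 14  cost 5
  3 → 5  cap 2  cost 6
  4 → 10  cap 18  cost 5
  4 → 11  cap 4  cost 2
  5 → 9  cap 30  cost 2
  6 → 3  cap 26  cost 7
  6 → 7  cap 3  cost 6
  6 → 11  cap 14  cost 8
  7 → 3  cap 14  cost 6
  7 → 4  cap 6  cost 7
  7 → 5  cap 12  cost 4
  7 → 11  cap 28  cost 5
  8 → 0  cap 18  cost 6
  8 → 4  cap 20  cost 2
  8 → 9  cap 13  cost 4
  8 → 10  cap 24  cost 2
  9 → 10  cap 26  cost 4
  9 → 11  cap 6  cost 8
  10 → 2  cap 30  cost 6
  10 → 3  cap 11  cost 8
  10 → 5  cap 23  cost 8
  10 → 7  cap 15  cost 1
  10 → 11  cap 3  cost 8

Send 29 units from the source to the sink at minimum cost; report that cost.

Minimum cost for 29 units: 228

shortest-cost path #1: 8→4→11 push 4 @ unit cost 4 (adds 16)
shortest-cost path #2: 8→0→1→11 push 5 @ unit cost 8 (adds 40)
shortest-cost path #3: 8→10→7→11 push 15 @ unit cost 8 (adds 120)
shortest-cost path #4: 8→10→11 push 3 @ unit cost 10 (adds 30)
shortest-cost path #5: 8→10→2→11 push 2 @ unit cost 11 (adds 22)
total cost = 228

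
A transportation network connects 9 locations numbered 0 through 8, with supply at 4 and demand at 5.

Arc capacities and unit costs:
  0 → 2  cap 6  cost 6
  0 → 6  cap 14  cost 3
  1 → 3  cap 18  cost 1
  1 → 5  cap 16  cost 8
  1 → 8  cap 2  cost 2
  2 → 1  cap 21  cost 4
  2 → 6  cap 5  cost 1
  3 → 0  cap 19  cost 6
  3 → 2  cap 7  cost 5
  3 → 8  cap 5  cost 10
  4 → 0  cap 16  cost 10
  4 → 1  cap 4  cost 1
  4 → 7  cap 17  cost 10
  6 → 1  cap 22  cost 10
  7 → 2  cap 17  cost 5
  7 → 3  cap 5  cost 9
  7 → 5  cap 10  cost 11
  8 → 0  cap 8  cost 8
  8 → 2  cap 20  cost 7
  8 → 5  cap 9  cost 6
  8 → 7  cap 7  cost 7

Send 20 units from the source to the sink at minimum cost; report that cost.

Minimum cost for 20 units: 408

shortest-cost path #1: 4→1→5 push 4 @ unit cost 9 (adds 36)
shortest-cost path #2: 4→7→5 push 10 @ unit cost 21 (adds 210)
shortest-cost path #3: 4→7→2→1→5 push 6 @ unit cost 27 (adds 162)
total cost = 408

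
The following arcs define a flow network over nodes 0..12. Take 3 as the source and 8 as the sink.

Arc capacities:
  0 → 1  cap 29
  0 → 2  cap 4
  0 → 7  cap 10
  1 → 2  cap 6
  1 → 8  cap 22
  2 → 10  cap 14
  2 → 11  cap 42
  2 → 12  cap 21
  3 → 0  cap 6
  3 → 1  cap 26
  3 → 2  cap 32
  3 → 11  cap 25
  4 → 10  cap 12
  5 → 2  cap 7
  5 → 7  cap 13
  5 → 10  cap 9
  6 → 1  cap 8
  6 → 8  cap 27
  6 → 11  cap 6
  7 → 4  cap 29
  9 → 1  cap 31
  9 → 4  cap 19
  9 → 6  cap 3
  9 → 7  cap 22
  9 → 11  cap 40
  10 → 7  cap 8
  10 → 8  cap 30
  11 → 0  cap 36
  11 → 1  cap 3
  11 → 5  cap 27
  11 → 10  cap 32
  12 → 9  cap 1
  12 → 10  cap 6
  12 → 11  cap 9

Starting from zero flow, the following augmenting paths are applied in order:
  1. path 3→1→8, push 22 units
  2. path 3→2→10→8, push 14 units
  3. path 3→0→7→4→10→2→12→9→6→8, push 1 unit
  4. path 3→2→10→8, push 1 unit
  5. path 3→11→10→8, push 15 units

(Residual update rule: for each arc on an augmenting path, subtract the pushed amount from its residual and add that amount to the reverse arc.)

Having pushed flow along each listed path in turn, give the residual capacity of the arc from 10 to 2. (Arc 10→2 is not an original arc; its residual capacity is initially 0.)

after path 1 (3→1→8, push 22): res(10,2)=0
after path 2 (3→2→10→8, push 14): res(10,2)=14
after path 3 (3→0→7→4→10→2→12→9→6→8, push 1): res(10,2)=13
after path 4 (3→2→10→8, push 1): res(10,2)=14
after path 5 (3→11→10→8, push 15): res(10,2)=14

Residual capacity of (10,2): 14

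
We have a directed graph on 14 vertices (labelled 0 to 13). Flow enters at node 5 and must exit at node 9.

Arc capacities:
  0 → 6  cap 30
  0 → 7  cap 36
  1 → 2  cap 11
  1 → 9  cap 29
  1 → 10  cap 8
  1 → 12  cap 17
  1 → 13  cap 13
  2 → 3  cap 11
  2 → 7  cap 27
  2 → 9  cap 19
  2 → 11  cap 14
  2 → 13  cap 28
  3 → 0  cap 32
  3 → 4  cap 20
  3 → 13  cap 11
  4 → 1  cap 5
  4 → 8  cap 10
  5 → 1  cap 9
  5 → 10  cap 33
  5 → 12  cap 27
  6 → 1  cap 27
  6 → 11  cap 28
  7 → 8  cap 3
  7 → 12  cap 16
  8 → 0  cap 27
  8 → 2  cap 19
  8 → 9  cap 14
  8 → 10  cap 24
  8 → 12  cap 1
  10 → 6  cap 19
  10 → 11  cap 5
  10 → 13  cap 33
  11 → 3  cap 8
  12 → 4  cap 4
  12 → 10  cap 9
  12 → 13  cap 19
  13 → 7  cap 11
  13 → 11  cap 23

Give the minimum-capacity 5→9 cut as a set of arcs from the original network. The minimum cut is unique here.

Min-cut arcs: {(5,1), (7,8), (10,6), (11,3), (12,4)} (total capacity 43)

augment #1: 5→1→9 push 9
augment #2: 5→10→6→1→9 push 19
augment #3: 5→12→4→1→9 push 1
augment #4: 5→12→4→8→9 push 3
augment #5: 5→10→13→7→8→9 push 3
augment #6: 5→10→11→3→4→8→9 push 5
augment #7: 5→10→13→11→3→4→8→9 push 2
augment #8: 5→10→13→11→3→4→1→2→9 push 1
max flow = 43; residual-reachable set from 5 gives S-side
cut edges (S→T): {(5,1), (7,8), (10,6), (11,3), (12,4)} total cap 43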